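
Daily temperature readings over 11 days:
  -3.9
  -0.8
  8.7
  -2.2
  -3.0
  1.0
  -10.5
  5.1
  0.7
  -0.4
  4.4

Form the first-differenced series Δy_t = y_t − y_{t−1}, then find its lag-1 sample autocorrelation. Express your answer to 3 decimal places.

First differences Δy: 3.1, 9.5, -10.9, -0.8, 4.0, -11.5, 15.6, -4.4, -1.1, 4.8
Mean of differences = 0.8300
Numerator Σ(Δy_t−Δȳ)(Δy_{t+1}−Δȳ) = -364.0809
Denominator Σ(Δy_t−Δȳ)² = 647.6410
r_1(Δy) = -364.0809 / 647.6410 = -0.562

-0.562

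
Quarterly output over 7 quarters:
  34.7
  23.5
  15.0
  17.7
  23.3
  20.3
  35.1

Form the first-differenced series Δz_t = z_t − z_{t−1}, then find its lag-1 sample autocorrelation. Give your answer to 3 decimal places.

0.057

First differences Δz: -11.2, -8.5, 2.7, 5.6, -3.0, 14.8
Mean of differences = 0.0667
Numerator Σ(Δz_t−Δz̄)(Δz_{t+1}−Δz̄) = 26.3789
Denominator Σ(Δz_t−Δz̄)² = 464.3533
r_1(Δz) = 26.3789 / 464.3533 = 0.057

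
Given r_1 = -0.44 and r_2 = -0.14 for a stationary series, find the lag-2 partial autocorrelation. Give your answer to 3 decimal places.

-0.414

φ_{22} = (r_2 − r_1²) / (1 − r_1²)
r_1² = (-0.44)² = 0.1936
Numerator = -0.14 − 0.1936 = -0.3336; denominator = 1 − 0.1936 = 0.8064
φ_{22} = -0.3336 / 0.8064 = -0.414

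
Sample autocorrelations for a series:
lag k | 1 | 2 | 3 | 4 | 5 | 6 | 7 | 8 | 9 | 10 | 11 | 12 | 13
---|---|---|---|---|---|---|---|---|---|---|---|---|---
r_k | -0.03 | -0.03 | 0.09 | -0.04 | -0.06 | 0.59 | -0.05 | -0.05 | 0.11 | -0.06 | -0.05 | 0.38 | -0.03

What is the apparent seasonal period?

The largest autocorrelation is r_6 = 0.59, with a weaker echo at lag 12 (0.38); the remaining lags stay at or below 0.11.
The dominant spike at lag 6 indicates a seasonal period of 6.

6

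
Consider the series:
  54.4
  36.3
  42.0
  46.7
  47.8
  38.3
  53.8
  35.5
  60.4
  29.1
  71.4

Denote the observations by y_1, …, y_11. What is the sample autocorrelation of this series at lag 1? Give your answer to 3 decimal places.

-0.650

Mean ȳ = (54.4 + 36.3 + 42.0 + 46.7 + 47.8 + 38.3 + 53.8 + 35.5 + 60.4 + 29.1 + 71.4)/11 = 46.8818
Numerator Σ_{t=1}^{10}(y_t−ȳ)(y_{t+1}−ȳ) = -1003.3858
Denominator Σ(y_t−ȳ)² = 1544.3364
r_1 = -1003.3858 / 1544.3364 = -0.650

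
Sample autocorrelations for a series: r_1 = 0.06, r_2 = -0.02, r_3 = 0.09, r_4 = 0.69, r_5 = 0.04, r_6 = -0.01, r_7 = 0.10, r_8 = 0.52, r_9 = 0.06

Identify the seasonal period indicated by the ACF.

4

The largest autocorrelation is r_4 = 0.69, with a weaker echo at lag 8 (0.52); the remaining lags stay at or below 0.10.
The dominant spike at lag 4 indicates a seasonal period of 4.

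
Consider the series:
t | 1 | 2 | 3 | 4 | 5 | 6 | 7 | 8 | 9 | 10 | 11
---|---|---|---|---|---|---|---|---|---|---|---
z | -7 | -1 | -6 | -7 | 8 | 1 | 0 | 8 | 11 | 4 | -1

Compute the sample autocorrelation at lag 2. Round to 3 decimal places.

Mean z̄ = (-7 − 1 − 6 − 7 + 8 + 1 + 0 + 8 + 11 + 4 − 1)/11 = 0.9091
Numerator Σ_{t=1}^{9}(z_t−z̄)(z_{t+2}−z̄) = 7.7107
Denominator Σ(z_t−z̄)² = 392.9091
r_2 = 7.7107 / 392.9091 = 0.020

0.020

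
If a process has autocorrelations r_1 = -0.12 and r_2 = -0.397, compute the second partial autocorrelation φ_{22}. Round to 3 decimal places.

φ_{22} = (r_2 − r_1²) / (1 − r_1²)
r_1² = (-0.12)² = 0.0144
Numerator = -0.397 − 0.0144 = -0.4114; denominator = 1 − 0.0144 = 0.9856
φ_{22} = -0.4114 / 0.9856 = -0.417

-0.417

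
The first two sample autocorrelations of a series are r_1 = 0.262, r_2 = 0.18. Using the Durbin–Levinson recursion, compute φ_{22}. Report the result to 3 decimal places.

0.120

φ_{22} = (r_2 − r_1²) / (1 − r_1²)
r_1² = (0.262)² = 0.068644
Numerator = 0.18 − 0.0686 = 0.1114; denominator = 1 − 0.0686 = 0.9314
φ_{22} = 0.1114 / 0.9314 = 0.120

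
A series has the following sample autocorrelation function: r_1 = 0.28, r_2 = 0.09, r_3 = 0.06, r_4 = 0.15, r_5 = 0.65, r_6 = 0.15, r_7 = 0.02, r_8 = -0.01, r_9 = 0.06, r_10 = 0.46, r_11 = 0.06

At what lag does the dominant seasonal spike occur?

5

The largest autocorrelation is r_5 = 0.65, with a weaker echo at lag 10 (0.46); the remaining lags stay at or below 0.28. The elevated value at lag 1 (0.28), dropping to 0.09 at lag 2, reflects decaying short-term dependence rather than seasonality.
The dominant spike at lag 5 indicates a seasonal period of 5.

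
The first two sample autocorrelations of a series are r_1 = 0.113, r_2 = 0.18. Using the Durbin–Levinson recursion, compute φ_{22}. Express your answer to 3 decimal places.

0.169

φ_{22} = (r_2 − r_1²) / (1 − r_1²)
r_1² = (0.113)² = 0.012769
Numerator = 0.18 − 0.0128 = 0.1672; denominator = 1 − 0.0128 = 0.9872
φ_{22} = 0.1672 / 0.9872 = 0.169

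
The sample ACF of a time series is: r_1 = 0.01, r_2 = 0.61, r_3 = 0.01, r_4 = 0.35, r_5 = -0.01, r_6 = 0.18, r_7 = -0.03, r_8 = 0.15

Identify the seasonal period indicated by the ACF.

2

The largest autocorrelation is r_2 = 0.61, with weaker echoes at lags 4 (0.35), 6 (0.18) and 8 (0.15); the remaining lags stay at or below 0.01.
The dominant spike at lag 2 indicates a seasonal period of 2.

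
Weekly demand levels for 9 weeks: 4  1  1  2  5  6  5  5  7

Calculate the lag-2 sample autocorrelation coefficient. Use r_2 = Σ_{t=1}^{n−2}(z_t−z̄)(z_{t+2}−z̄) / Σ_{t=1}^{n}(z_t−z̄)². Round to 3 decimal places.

0.132

Mean z̄ = (4 + 1 + 1 + 2 + 5 + 6 + 5 + 5 + 7)/9 = 4.0000
Numerator Σ_{t=1}^{7}(z_t−z̄)(z_{t+2}−z̄) = 5.0000
Denominator Σ(z_t−z̄)² = 38.0000
r_2 = 5.0000 / 38.0000 = 0.132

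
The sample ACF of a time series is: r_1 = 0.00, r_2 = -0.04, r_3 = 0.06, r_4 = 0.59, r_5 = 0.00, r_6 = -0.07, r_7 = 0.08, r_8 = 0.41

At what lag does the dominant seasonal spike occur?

The largest autocorrelation is r_4 = 0.59, with a weaker echo at lag 8 (0.41); the remaining lags stay at or below 0.08.
The dominant spike at lag 4 indicates a seasonal period of 4.

4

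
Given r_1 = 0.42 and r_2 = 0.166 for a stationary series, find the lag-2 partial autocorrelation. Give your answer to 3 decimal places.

-0.013

φ_{22} = (r_2 − r_1²) / (1 − r_1²)
r_1² = (0.42)² = 0.1764
Numerator = 0.166 − 0.1764 = -0.0104; denominator = 1 − 0.1764 = 0.8236
φ_{22} = -0.0104 / 0.8236 = -0.013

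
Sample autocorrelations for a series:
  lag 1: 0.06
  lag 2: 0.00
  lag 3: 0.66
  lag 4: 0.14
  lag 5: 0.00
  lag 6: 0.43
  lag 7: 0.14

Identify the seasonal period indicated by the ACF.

3

The largest autocorrelation is r_3 = 0.66, with a weaker echo at lag 6 (0.43); the remaining lags stay at or below 0.14.
The dominant spike at lag 3 indicates a seasonal period of 3.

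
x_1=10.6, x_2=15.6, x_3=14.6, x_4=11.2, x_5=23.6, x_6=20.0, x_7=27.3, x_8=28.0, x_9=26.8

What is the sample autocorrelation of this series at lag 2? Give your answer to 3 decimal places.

Mean x̄ = (10.6 + 15.6 + 14.6 + 11.2 + 23.6 + 20.0 + 27.3 + 28.0 + 26.8)/9 = 19.7444
Σ(x_t−x̄)(x_{t+2}−x̄) = (47.0431) + (35.4120) + (-19.8347) + (-2.1836) + (29.1309) + (2.1098) + (53.3086) = 144.9860
Denominator Σ(x_t−x̄)² = 390.2222
r_2 = 144.9860 / 390.2222 = 0.372

0.372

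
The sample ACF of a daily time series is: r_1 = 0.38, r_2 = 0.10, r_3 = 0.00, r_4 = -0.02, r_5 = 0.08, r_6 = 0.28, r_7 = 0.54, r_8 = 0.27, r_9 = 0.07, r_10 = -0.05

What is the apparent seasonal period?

The largest autocorrelation is r_7 = 0.54; the remaining lags stay at or below 0.38. The elevated value at lag 1 (0.38), dropping to 0.10 at lag 2, reflects decaying short-term dependence rather than seasonality.
The dominant spike at lag 7 indicates a seasonal period of 7.

7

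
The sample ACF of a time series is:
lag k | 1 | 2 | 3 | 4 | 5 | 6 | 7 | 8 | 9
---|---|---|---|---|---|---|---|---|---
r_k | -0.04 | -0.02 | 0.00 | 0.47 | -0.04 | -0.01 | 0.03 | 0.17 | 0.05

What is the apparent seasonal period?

4

The largest autocorrelation is r_4 = 0.47, with a weaker echo at lag 8 (0.17); the remaining lags stay at or below 0.05.
The dominant spike at lag 4 indicates a seasonal period of 4.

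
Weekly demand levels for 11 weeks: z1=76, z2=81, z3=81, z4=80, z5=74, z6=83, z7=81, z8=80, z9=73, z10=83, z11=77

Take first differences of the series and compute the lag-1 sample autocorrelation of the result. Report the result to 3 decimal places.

-0.562

First differences Δz: 5, 0, -1, -6, 9, -2, -1, -7, 10, -6
Mean of differences = 0.1000
Numerator Σ(Δz_t−Δz̄)(Δz_{t+1}−Δz̄) = -187.2100
Denominator Σ(Δz_t−Δz̄)² = 332.9000
r_1(Δz) = -187.2100 / 332.9000 = -0.562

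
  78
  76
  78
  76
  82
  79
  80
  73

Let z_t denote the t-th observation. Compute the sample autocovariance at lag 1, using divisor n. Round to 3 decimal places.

Mean z̄ = (78 + 76 + 78 + 76 + 82 + 79 + 80 + 73)/8 = 77.7500
Deviations: 0.2500, -1.7500, 0.2500, -1.7500, 4.2500, 1.2500, 2.2500, -4.7500
Σ_{t=1}^{7}(z_t−z̄)(z_{t+1}−z̄) = -11.3125
γ_1 = -11.3125 / 8 = -1.414

-1.414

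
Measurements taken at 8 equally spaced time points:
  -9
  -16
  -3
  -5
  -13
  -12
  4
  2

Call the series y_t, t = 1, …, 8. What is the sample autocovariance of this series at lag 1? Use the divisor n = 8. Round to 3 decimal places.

6.656

Mean ȳ = (-9 − 16 − 3 − 5 − 13 − 12 + 4 + 2)/8 = -6.5000
Deviations: -2.5000, -9.5000, 3.5000, 1.5000, -6.5000, -5.5000, 10.5000, 8.5000
Σ_{t=1}^{7}(y_t−ȳ)(y_{t+1}−ȳ) = 53.2500
γ_1 = 53.2500 / 8 = 6.656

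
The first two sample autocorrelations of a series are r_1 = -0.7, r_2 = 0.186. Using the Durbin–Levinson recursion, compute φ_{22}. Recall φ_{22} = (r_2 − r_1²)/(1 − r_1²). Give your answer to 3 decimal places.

φ_{22} = (r_2 − r_1²) / (1 − r_1²)
r_1² = (-0.7)² = 0.49
Numerator = 0.186 − 0.4900 = -0.3040; denominator = 1 − 0.4900 = 0.5100
φ_{22} = -0.3040 / 0.5100 = -0.596

-0.596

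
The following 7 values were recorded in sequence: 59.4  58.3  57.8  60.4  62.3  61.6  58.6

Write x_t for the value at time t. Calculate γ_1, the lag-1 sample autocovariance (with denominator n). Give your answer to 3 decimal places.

0.897

Mean x̄ = (59.4 + 58.3 + 57.8 + 60.4 + 62.3 + 61.6 + 58.6)/7 = 59.7714
Deviations: -0.3714, -1.4714, -1.9714, 0.6286, 2.5286, 1.8286, -1.1714
Σ_{t=1}^{6}(x_t−x̄)(x_{t+1}−x̄) = 6.2792
γ_1 = 6.2792 / 7 = 0.897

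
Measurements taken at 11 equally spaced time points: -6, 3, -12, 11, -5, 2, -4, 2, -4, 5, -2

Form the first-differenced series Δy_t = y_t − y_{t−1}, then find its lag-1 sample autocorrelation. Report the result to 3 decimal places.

-0.866

First differences Δy: 9, -15, 23, -16, 7, -6, 6, -6, 9, -7
Mean of differences = 0.4000
Numerator Σ(Δy_t−Δȳ)(Δy_{t+1}−Δȳ) = -1191.9600
Denominator Σ(Δy_t−Δȳ)² = 1376.4000
r_1(Δy) = -1191.9600 / 1376.4000 = -0.866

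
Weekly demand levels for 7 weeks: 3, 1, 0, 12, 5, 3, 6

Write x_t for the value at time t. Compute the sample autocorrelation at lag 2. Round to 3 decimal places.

Mean x̄ = (3 + 1 + 0 + 12 + 5 + 3 + 6)/7 = 4.2857
Σ(x_t−x̄)(x_{t+2}−x̄) = (5.5102) + (-25.3469) + (-3.0612) + (-9.9184) + (1.2245) = -31.5918
Denominator Σ(x_t−x̄)² = 95.4286
r_2 = -31.5918 / 95.4286 = -0.331

-0.331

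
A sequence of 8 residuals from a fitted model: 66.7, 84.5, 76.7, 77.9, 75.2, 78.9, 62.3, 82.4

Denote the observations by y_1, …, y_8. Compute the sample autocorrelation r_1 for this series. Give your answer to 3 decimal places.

Mean ȳ = (66.7 + 84.5 + 76.7 + 77.9 + 75.2 + 78.9 + 62.3 + 82.4)/8 = 75.5750
Deviations from mean: -8.8750, 8.9250, 1.1250, 2.3250, -0.3750, 3.3250, -13.2750, 6.8250
Σ(y_t−ȳ)(y_{t+1}−ȳ) = (-79.2094) + (10.0406) + (2.6156) + (-0.8719) + (-1.2469) + (-44.1394) + (-90.6019) = -203.4131
Denominator Σ(y_t−ȳ)² = 399.0950
r_1 = -203.4131 / 399.0950 = -0.510

-0.510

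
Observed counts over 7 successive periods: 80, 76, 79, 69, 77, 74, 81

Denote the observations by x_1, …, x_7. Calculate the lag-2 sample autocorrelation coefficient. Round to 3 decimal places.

Mean x̄ = (80 + 76 + 79 + 69 + 77 + 74 + 81)/7 = 76.5714
Deviations from mean: 3.4286, -0.5714, 2.4286, -7.5714, 0.4286, -2.5714, 4.4286
Σ(x_t−x̄)(x_{t+2}−x̄) = (8.3265) + (4.3265) + (1.0408) + (19.4694) + (1.8980) = 35.0612
Denominator Σ(x_t−x̄)² = 101.7143
r_2 = 35.0612 / 101.7143 = 0.345

0.345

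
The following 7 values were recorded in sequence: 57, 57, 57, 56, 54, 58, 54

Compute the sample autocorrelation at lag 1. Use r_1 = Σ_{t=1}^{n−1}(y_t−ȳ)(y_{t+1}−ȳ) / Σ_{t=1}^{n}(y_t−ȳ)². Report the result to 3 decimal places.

-0.424

Mean ȳ = (57 + 57 + 57 + 56 + 54 + 58 + 54)/7 = 56.1429
Σ(y_t−ȳ)(y_{t+1}−ȳ) = (0.7347) + (0.7347) + (-0.1224) + (0.3061) + (-3.9796) + (-3.9796) = -6.3061
Denominator Σ(y_t−ȳ)² = 14.8571
r_1 = -6.3061 / 14.8571 = -0.424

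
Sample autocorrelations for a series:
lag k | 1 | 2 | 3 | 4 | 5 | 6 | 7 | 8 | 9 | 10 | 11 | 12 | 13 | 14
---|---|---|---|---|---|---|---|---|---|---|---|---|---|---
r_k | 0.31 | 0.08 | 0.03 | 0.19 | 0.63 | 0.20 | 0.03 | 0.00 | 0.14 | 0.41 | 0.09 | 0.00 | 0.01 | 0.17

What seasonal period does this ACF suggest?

5

The largest autocorrelation is r_5 = 0.63, with a weaker echo at lag 10 (0.41); the remaining lags stay at or below 0.31. The elevated value at lag 1 (0.31), dropping to 0.08 at lag 2, reflects decaying short-term dependence rather than seasonality.
The dominant spike at lag 5 indicates a seasonal period of 5.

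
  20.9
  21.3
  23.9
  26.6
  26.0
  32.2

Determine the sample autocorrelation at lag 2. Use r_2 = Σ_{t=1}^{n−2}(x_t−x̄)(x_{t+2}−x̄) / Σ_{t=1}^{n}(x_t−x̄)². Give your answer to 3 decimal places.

0.102

Mean x̄ = (20.9 + 21.3 + 23.9 + 26.6 + 26.0 + 32.2)/6 = 25.1500
Deviations from mean: -4.2500, -3.8500, -1.2500, 1.4500, 0.8500, 7.0500
Σ(x_t−x̄)(x_{t+2}−x̄) = (5.3125) + (-5.5825) + (-1.0625) + (10.2225) = 8.8900
Denominator Σ(x_t−x̄)² = 86.9750
r_2 = 8.8900 / 86.9750 = 0.102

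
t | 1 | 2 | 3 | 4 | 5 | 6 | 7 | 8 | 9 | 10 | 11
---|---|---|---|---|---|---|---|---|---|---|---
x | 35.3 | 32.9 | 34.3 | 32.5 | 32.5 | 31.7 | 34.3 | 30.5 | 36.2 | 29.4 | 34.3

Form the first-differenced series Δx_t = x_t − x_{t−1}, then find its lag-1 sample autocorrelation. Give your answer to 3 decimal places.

First differences Δx: -2.4, 1.4, -1.8, 0.0, -0.8, 2.6, -3.8, 5.7, -6.8, 4.9
Mean of differences = -0.1000
Numerator Σ(Δx_t−Δx̄)(Δx_{t+1}−Δx̄) = -111.9400
Denominator Σ(Δx_t−Δx̄)² = 135.4400
r_1(Δx) = -111.9400 / 135.4400 = -0.826

-0.826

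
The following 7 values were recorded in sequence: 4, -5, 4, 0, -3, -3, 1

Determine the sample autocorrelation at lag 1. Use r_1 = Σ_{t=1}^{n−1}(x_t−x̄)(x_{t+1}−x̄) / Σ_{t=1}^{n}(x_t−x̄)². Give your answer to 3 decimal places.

Mean x̄ = (4 − 5 + 4 + 0 − 3 − 3 + 1)/7 = -0.2857
Deviations from mean: 4.2857, -4.7143, 4.2857, 0.2857, -2.7143, -2.7143, 1.2857
Σ(x_t−x̄)(x_{t+1}−x̄) = (-20.2041) + (-20.2041) + (1.2245) + (-0.7755) + (7.3673) + (-3.4898) = -36.0816
Denominator Σ(x_t−x̄)² = 75.4286
r_1 = -36.0816 / 75.4286 = -0.478

-0.478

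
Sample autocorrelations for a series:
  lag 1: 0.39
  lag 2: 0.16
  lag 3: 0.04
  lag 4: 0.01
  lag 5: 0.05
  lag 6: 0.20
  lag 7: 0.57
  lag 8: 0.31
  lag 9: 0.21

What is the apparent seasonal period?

7

The largest autocorrelation is r_7 = 0.57; the remaining lags stay at or below 0.39. The elevated value at lag 1 (0.39), dropping to 0.16 at lag 2, reflects decaying short-term dependence rather than seasonality.
The dominant spike at lag 7 indicates a seasonal period of 7.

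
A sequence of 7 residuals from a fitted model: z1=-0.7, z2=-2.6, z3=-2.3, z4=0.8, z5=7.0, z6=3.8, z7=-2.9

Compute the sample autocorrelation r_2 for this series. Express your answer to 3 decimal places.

Mean z̄ = (-0.7 − 2.6 − 2.3 + 0.8 + 7.0 + 3.8 − 2.9)/7 = 0.4429
Σ(z_t−z̄)(z_{t+2}−z̄) = (3.1347) + (-1.0867) + (-17.9853) + (1.1990) + (-21.9196) = -36.6580
Denominator Σ(z_t−z̄)² = 83.6571
r_2 = -36.6580 / 83.6571 = -0.438

-0.438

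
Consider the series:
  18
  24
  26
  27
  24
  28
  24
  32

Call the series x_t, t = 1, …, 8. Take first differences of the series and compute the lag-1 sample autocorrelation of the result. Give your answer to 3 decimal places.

-0.449

First differences Δx: 6, 2, 1, -3, 4, -4, 8
Mean of differences = 2.0000
Numerator Σ(Δx_t−Δx̄)(Δx_{t+1}−Δx̄) = -53.0000
Denominator Σ(Δx_t−Δx̄)² = 118.0000
r_1(Δx) = -53.0000 / 118.0000 = -0.449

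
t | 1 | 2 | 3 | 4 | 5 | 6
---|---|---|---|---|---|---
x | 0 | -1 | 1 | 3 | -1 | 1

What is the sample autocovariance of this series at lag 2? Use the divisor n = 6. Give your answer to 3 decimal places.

Mean x̄ = (0 − 1 + 1 + 3 − 1 + 1)/6 = 0.5000
Deviations: -0.5000, -1.5000, 0.5000, 2.5000, -1.5000, 0.5000
Σ_{t=1}^{4}(x_t−x̄)(x_{t+2}−x̄) = -3.5000
γ_2 = -3.5000 / 6 = -0.583

-0.583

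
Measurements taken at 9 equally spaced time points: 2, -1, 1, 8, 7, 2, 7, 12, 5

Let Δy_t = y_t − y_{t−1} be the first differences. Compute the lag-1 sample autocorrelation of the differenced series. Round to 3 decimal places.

-0.183

First differences Δy: -3, 2, 7, -1, -5, 5, 5, -7
Mean of differences = 0.3750
Numerator Σ(Δy_t−Δȳ)(Δy_{t+1}−Δȳ) = -34.0156
Denominator Σ(Δy_t−Δȳ)² = 185.8750
r_1(Δy) = -34.0156 / 185.8750 = -0.183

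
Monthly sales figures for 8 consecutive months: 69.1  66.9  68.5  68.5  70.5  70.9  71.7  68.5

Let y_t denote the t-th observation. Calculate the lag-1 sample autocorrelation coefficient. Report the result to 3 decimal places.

Mean ȳ = (69.1 + 66.9 + 68.5 + 68.5 + 70.5 + 70.9 + 71.7 + 68.5)/8 = 69.3250
Deviations from mean: -0.2250, -2.4250, -0.8250, -0.8250, 1.1750, 1.5750, 2.3750, -0.8250
Σ(y_t−ȳ)(y_{t+1}−ȳ) = (0.5456) + (2.0006) + (0.6806) + (-0.9694) + (1.8506) + (3.7406) + (-1.9594) = 5.8894
Denominator Σ(y_t−ȳ)² = 17.4750
r_1 = 5.8894 / 17.4750 = 0.337

0.337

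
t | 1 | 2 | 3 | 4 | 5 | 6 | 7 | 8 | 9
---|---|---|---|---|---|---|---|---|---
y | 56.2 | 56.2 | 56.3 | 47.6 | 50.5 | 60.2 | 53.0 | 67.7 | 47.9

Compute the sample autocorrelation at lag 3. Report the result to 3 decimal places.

-0.268

Mean ȳ = (56.2 + 56.2 + 56.3 + 47.6 + 50.5 + 60.2 + 53.0 + 67.7 + 47.9)/9 = 55.0667
Σ(y_t−ȳ)(y_{t+3}−ȳ) = (-8.4622) + (-5.1756) + (6.3311) + (15.4311) + (-57.6922) + (-36.7889) = -86.3567
Denominator Σ(y_t−ȳ)² = 322.2800
r_3 = -86.3567 / 322.2800 = -0.268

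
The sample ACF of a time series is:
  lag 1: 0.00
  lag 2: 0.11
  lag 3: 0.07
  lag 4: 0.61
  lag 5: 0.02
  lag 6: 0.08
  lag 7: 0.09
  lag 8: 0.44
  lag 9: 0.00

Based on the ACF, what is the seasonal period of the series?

The largest autocorrelation is r_4 = 0.61, with a weaker echo at lag 8 (0.44); the remaining lags stay at or below 0.11.
The dominant spike at lag 4 indicates a seasonal period of 4.

4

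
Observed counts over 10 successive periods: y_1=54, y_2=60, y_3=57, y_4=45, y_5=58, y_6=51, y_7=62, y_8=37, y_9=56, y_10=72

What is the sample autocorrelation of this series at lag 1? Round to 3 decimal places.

Mean ȳ = (54 + 60 + 57 + 45 + 58 + 51 + 62 + 37 + 56 + 72)/10 = 55.2000
Numerator Σ_{t=1}^{9}(y_t−ȳ)(y_{t+1}−ȳ) = -209.2400
Denominator Σ(y_t−ȳ)² = 817.6000
r_1 = -209.2400 / 817.6000 = -0.256

-0.256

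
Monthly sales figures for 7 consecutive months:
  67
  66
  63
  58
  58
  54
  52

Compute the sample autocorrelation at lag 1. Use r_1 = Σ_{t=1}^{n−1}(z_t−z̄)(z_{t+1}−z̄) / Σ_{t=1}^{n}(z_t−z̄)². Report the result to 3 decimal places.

Mean z̄ = (67 + 66 + 63 + 58 + 58 + 54 + 52)/7 = 59.7143
Deviations from mean: 7.2857, 6.2857, 3.2857, -1.7143, -1.7143, -5.7143, -7.7143
Numerator Σ_{t=1}^{6}(z_t−z̄)(z_{t+1}−z̄) = 117.6327
Denominator Σ(z_t−z̄)² = 201.4286
r_1 = 117.6327 / 201.4286 = 0.584

0.584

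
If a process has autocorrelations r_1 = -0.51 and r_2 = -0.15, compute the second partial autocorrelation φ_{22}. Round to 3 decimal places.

-0.554

φ_{22} = (r_2 − r_1²) / (1 − r_1²)
r_1² = (-0.51)² = 0.2601
Numerator = -0.15 − 0.2601 = -0.4101; denominator = 1 − 0.2601 = 0.7399
φ_{22} = -0.4101 / 0.7399 = -0.554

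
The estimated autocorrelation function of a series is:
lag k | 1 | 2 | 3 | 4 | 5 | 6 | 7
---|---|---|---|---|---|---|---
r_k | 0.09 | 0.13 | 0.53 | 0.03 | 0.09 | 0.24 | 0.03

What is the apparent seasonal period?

3

The largest autocorrelation is r_3 = 0.53, with a weaker echo at lag 6 (0.24); the remaining lags stay at or below 0.13.
The dominant spike at lag 3 indicates a seasonal period of 3.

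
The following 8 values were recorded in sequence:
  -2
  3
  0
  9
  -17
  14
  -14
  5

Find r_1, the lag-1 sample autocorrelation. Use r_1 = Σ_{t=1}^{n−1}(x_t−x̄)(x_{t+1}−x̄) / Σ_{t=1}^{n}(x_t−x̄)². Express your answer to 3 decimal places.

-0.831

Mean x̄ = (-2 + 3 + 0 + 9 − 17 + 14 − 14 + 5)/8 = -0.2500
Deviations from mean: -1.7500, 3.2500, 0.2500, 9.2500, -16.7500, 14.2500, -13.7500, 5.2500
Σ(x_t−x̄)(x_{t+1}−x̄) = (-5.6875) + (0.8125) + (2.3125) + (-154.9375) + (-238.6875) + (-195.9375) + (-72.1875) = -664.3125
Denominator Σ(x_t−x̄)² = 799.5000
r_1 = -664.3125 / 799.5000 = -0.831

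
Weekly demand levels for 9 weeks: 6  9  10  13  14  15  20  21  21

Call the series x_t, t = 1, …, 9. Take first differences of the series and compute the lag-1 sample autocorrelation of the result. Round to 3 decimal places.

-0.319

First differences Δx: 3, 1, 3, 1, 1, 5, 1, 0
Mean of differences = 1.8750
Numerator Σ(Δx_t−Δx̄)(Δx_{t+1}−Δx̄) = -6.0156
Denominator Σ(Δx_t−Δx̄)² = 18.8750
r_1(Δx) = -6.0156 / 18.8750 = -0.319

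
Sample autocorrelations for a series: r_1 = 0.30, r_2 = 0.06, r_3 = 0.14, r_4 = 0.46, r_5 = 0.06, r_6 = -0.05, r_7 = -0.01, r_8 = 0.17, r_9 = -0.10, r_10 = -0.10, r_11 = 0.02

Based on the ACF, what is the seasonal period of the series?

4

The largest autocorrelation is r_4 = 0.46; the remaining lags stay at or below 0.30. The elevated value at lag 1 (0.30), dropping to 0.06 at lag 2, reflects decaying short-term dependence rather than seasonality.
The dominant spike at lag 4 indicates a seasonal period of 4.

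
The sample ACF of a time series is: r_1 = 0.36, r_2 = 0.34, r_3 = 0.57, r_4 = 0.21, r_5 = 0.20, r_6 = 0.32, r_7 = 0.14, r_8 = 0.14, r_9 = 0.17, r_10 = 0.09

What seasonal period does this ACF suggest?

3

The largest autocorrelation is r_3 = 0.57; the remaining lags stay at or below 0.36. The elevated value at lag 1 (0.36), dropping to 0.34 at lag 2, reflects decaying short-term dependence rather than seasonality.
The dominant spike at lag 3 indicates a seasonal period of 3.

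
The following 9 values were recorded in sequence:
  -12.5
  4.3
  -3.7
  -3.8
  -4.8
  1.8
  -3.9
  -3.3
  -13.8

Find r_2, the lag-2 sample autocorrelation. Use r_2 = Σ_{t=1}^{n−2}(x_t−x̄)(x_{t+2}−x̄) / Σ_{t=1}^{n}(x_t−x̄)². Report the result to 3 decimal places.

0.018

Mean x̄ = (-12.5 + 4.3 − 3.7 − 3.8 − 4.8 + 1.8 − 3.9 − 3.3 − 13.8)/9 = -4.4111
Σ(x_t−x̄)(x_{t+2}−x̄) = (-5.7521) + (5.3235) + (-0.2765) + (3.7957) + (-0.1988) + (6.9012) + (-4.7988) = 4.9942
Denominator Σ(x_t−x̄)² = 270.5689
r_2 = 4.9942 / 270.5689 = 0.018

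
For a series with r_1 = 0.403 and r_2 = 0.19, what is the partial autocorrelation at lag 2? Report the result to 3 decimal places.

0.033

φ_{22} = (r_2 − r_1²) / (1 − r_1²)
r_1² = (0.403)² = 0.162409
Numerator = 0.19 − 0.1624 = 0.0276; denominator = 1 − 0.1624 = 0.8376
φ_{22} = 0.0276 / 0.8376 = 0.033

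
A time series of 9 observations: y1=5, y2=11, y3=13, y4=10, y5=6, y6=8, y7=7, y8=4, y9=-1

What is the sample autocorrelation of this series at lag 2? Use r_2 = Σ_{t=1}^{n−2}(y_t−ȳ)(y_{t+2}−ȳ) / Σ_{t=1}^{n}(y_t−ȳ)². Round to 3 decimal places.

Mean ȳ = (5 + 11 + 13 + 10 + 6 + 8 + 7 + 4 − 1)/9 = 7.0000
Σ(y_t−ȳ)(y_{t+2}−ȳ) = (-12.0000) + (12.0000) + (-6.0000) + (3.0000) + (0.0000) + (-3.0000) + (0.0000) = -6.0000
Denominator Σ(y_t−ȳ)² = 140.0000
r_2 = -6.0000 / 140.0000 = -0.043

-0.043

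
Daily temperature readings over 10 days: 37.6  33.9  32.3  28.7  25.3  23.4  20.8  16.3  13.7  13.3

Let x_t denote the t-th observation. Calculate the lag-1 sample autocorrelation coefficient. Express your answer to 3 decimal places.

Mean x̄ = (37.6 + 33.9 + 32.3 + 28.7 + 25.3 + 23.4 + 20.8 + 16.3 + 13.7 + 13.3)/10 = 24.5300
Numerator Σ_{t=1}^{9}(x_t−x̄)(x_{t+1}−x̄) = 475.6771
Denominator Σ(x_t−x̄)² = 663.3010
r_1 = 475.6771 / 663.3010 = 0.717

0.717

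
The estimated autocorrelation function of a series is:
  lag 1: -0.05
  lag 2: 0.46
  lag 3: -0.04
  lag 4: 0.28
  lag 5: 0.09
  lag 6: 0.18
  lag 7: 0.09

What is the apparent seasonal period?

The largest autocorrelation is r_2 = 0.46, with weaker echoes at lags 4 (0.28) and 6 (0.18); the remaining lags stay at or below 0.09.
The dominant spike at lag 2 indicates a seasonal period of 2.

2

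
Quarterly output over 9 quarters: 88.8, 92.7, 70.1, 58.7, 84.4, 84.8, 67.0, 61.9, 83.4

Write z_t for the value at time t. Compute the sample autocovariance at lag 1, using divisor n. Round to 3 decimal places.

11.028

Mean z̄ = (88.8 + 92.7 + 70.1 + 58.7 + 84.4 + 84.8 + 67.0 + 61.9 + 83.4)/9 = 76.8667
Σ_{t=1}^{8}(z_t−z̄)(z_{t+1}−z̄) = 99.2556
γ_1 = 99.2556 / 9 = 11.028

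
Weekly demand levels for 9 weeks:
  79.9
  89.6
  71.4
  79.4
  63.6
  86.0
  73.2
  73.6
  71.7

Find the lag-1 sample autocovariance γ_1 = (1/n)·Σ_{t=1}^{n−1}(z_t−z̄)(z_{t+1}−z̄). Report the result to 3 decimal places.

-22.763

Mean z̄ = (79.9 + 89.6 + 71.4 + 79.4 + 63.6 + 86.0 + 73.2 + 73.6 + 71.7)/9 = 76.4889
Σ_{t=1}^{8}(z_t−z̄)(z_{t+1}−z̄) = -204.8657
γ_1 = -204.8657 / 9 = -22.763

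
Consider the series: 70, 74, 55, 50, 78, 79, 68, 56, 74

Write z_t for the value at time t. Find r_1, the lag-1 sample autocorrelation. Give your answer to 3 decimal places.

Mean z̄ = (70 + 74 + 55 + 50 + 78 + 79 + 68 + 56 + 74)/9 = 67.1111
Numerator Σ_{t=1}^{8}(z_t−z̄)(z_{t+1}−z̄) = 10.9877
Denominator Σ(z_t−z̄)² = 926.8889
r_1 = 10.9877 / 926.8889 = 0.012

0.012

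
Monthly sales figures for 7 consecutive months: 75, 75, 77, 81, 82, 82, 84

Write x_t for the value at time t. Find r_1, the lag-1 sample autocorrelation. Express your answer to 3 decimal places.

Mean x̄ = (75 + 75 + 77 + 81 + 82 + 82 + 84)/7 = 79.4286
Deviations from mean: -4.4286, -4.4286, -2.4286, 1.5714, 2.5714, 2.5714, 4.5714
Numerator Σ_{t=1}^{6}(x_t−x̄)(x_{t+1}−x̄) = 48.9592
Denominator Σ(x_t−x̄)² = 81.7143
r_1 = 48.9592 / 81.7143 = 0.599

0.599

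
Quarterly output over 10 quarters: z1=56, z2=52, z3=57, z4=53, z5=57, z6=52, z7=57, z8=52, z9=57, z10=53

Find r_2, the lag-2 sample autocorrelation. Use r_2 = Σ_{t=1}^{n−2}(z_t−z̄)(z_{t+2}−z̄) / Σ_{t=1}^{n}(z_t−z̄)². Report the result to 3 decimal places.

0.791

Mean z̄ = (56 + 52 + 57 + 53 + 57 + 52 + 57 + 52 + 57 + 53)/10 = 54.6000
Numerator Σ_{t=1}^{8}(z_t−z̄)(z_{t+2}−z̄) = 39.8800
Denominator Σ(z_t−z̄)² = 50.4000
r_2 = 39.8800 / 50.4000 = 0.791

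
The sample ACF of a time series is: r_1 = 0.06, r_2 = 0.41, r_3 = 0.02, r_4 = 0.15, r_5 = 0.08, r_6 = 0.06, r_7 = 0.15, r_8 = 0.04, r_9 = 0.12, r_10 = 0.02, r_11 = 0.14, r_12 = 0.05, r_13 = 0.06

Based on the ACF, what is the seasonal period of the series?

2

The largest autocorrelation is r_2 = 0.41; the remaining lags stay at or below 0.15.
The dominant spike at lag 2 indicates a seasonal period of 2.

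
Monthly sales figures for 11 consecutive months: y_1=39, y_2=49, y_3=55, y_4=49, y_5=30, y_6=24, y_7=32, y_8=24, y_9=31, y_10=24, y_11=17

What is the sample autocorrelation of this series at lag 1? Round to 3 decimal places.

0.623

Mean ȳ = (39 + 49 + 55 + 49 + 30 + 24 + 32 + 24 + 31 + 24 + 17)/11 = 34.0000
Numerator Σ_{t=1}^{10}(y_t−ȳ)(y_{t+1}−ȳ) = 955.0000
Denominator Σ(y_t−ȳ)² = 1534.0000
r_1 = 955.0000 / 1534.0000 = 0.623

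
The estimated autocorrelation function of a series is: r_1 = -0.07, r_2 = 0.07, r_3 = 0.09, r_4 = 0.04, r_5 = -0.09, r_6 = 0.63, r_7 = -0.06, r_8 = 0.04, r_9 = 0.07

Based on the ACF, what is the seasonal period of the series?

6

The largest autocorrelation is r_6 = 0.63; the remaining lags stay at or below 0.09.
The dominant spike at lag 6 indicates a seasonal period of 6.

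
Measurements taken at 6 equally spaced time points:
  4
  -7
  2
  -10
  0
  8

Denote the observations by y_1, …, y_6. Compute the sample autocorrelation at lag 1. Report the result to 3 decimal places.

-0.301

Mean ȳ = (4 − 7 + 2 − 10 + 0 + 8)/6 = -0.5000
Deviations from mean: 4.5000, -6.5000, 2.5000, -9.5000, 0.5000, 8.5000
Σ(y_t−ȳ)(y_{t+1}−ȳ) = (-29.2500) + (-16.2500) + (-23.7500) + (-4.7500) + (4.2500) = -69.7500
Denominator Σ(y_t−ȳ)² = 231.5000
r_1 = -69.7500 / 231.5000 = -0.301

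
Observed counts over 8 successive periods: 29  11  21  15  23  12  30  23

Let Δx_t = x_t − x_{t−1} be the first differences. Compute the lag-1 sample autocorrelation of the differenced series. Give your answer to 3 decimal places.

-0.676

First differences Δx: -18, 10, -6, 8, -11, 18, -7
Mean of differences = -0.8571
Numerator Σ(Δx_t−Δx̄)(Δx_{t+1}−Δx̄) = -684.4490
Denominator Σ(Δx_t−Δx̄)² = 1012.8571
r_1(Δx) = -684.4490 / 1012.8571 = -0.676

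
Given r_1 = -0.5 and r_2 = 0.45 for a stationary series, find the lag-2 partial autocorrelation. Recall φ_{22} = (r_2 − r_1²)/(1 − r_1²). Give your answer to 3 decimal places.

0.267

φ_{22} = (r_2 − r_1²) / (1 − r_1²)
r_1² = (-0.5)² = 0.25
Numerator = 0.45 − 0.2500 = 0.2000; denominator = 1 − 0.2500 = 0.7500
φ_{22} = 0.2000 / 0.7500 = 0.267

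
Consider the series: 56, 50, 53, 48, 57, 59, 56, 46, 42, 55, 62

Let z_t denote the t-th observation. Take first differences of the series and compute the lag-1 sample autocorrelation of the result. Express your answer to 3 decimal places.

First differences Δz: -6, 3, -5, 9, 2, -3, -10, -4, 13, 7
Mean of differences = 0.6000
Numerator Σ(Δz_t−Δz̄)(Δz_{t+1}−Δz̄) = 39.6400
Denominator Σ(Δz_t−Δz̄)² = 494.4000
r_1(Δz) = 39.6400 / 494.4000 = 0.080

0.080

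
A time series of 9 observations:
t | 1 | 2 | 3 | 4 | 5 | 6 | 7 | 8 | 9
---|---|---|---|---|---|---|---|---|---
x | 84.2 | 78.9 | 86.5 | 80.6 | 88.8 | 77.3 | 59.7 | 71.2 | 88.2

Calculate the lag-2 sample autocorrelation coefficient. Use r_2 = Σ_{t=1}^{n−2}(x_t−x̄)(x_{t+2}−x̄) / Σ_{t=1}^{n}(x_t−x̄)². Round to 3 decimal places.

Mean x̄ = (84.2 + 78.9 + 86.5 + 80.6 + 88.8 + 77.3 + 59.7 + 71.2 + 88.2)/9 = 79.4889
Σ(x_t−x̄)(x_{t+2}−x̄) = (33.0301) + (-0.6543) + (65.2812) + (-2.4321) + (-184.2565) + (18.1435) + (-172.3832) = -243.2714
Denominator Σ(x_t−x̄)² = 700.6089
r_2 = -243.2714 / 700.6089 = -0.347

-0.347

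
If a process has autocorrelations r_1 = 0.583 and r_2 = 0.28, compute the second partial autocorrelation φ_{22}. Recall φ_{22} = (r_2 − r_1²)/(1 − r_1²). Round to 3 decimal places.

φ_{22} = (r_2 − r_1²) / (1 − r_1²)
r_1² = (0.583)² = 0.339889
Numerator = 0.28 − 0.3399 = -0.0599; denominator = 1 − 0.3399 = 0.6601
φ_{22} = -0.0599 / 0.6601 = -0.091

-0.091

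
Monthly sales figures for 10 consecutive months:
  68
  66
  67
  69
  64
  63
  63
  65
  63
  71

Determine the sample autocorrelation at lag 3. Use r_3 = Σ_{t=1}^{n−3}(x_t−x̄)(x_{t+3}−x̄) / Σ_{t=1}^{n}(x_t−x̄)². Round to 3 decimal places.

Mean x̄ = (68 + 66 + 67 + 69 + 64 + 63 + 63 + 65 + 63 + 71)/10 = 65.9000
Σ(x_t−x̄)(x_{t+3}−x̄) = (6.5100) + (-0.1900) + (-3.1900) + (-8.9900) + (1.7100) + (8.4100) + (-14.7900) = -10.5300
Denominator Σ(x_t−x̄)² = 70.9000
r_3 = -10.5300 / 70.9000 = -0.149

-0.149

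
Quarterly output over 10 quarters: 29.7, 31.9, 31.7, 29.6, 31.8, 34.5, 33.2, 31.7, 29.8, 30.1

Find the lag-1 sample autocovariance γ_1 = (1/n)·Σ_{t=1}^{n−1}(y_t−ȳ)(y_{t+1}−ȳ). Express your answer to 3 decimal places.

Mean ȳ = (29.7 + 31.9 + 31.7 + 29.6 + 31.8 + 34.5 + 33.2 + 31.7 + 29.8 + 30.1)/10 = 31.4000
Σ_{t=1}^{9}(y_t−ȳ)(y_{t+1}−ȳ) = 7.0000
γ_1 = 7.0000 / 10 = 0.700

0.700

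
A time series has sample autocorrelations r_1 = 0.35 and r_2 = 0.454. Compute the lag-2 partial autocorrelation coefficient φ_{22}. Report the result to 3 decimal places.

φ_{22} = (r_2 − r_1²) / (1 − r_1²)
r_1² = (0.35)² = 0.1225
Numerator = 0.454 − 0.1225 = 0.3315; denominator = 1 − 0.1225 = 0.8775
φ_{22} = 0.3315 / 0.8775 = 0.378

0.378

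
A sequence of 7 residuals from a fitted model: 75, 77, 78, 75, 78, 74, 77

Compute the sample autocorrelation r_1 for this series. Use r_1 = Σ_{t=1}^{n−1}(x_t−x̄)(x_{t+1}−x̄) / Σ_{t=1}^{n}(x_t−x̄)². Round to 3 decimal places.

Mean x̄ = (75 + 77 + 78 + 75 + 78 + 74 + 77)/7 = 76.2857
Σ(x_t−x̄)(x_{t+1}−x̄) = (-0.9184) + (1.2245) + (-2.2041) + (-2.2041) + (-3.9184) + (-1.6327) = -9.6531
Denominator Σ(x_t−x̄)² = 15.4286
r_1 = -9.6531 / 15.4286 = -0.626

-0.626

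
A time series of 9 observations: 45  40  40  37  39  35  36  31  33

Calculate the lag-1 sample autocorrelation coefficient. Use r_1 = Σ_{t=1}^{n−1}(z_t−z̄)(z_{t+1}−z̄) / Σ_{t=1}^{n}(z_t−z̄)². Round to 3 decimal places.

Mean z̄ = (45 + 40 + 40 + 37 + 39 + 35 + 36 + 31 + 33)/9 = 37.3333
Numerator Σ_{t=1}^{8}(z_t−z̄)(z_{t+1}−z̄) = 61.2222
Denominator Σ(z_t−z̄)² = 142.0000
r_1 = 61.2222 / 142.0000 = 0.431

0.431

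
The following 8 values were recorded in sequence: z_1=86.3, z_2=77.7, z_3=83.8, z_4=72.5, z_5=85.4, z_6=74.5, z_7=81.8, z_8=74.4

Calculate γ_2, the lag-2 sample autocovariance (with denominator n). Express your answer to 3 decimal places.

17.671

Mean z̄ = (86.3 + 77.7 + 83.8 + 72.5 + 85.4 + 74.5 + 81.8 + 74.4)/8 = 79.5500
Σ_{t=1}^{6}(z_t−z̄)(z_{t+2}−z̄) = 141.3650
γ_2 = 141.3650 / 8 = 17.671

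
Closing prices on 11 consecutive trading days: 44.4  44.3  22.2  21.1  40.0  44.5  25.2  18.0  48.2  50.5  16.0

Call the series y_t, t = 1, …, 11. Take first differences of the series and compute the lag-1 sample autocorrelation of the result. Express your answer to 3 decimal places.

-0.023

First differences Δy: -0.1, -22.1, -1.1, 18.9, 4.5, -19.3, -7.2, 30.2, 2.3, -34.5
Mean of differences = -2.8400
Numerator Σ(Δy_t−Δȳ)(Δy_{t+1}−Δȳ) = -74.8976
Denominator Σ(Δy_t−Δȳ)² = 3318.3440
r_1(Δy) = -74.8976 / 3318.3440 = -0.023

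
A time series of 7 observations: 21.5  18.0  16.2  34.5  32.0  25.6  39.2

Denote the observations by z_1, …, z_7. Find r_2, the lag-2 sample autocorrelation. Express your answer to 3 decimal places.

-0.025

Mean z̄ = (21.5 + 18.0 + 16.2 + 34.5 + 32.0 + 25.6 + 39.2)/7 = 26.7143
Σ(z_t−z̄)(z_{t+2}−z̄) = (54.8245) + (-67.8469) + (-55.5755) + (-8.6755) + (65.9959) = -11.2776
Denominator Σ(z_t−z̄)² = 459.3686
r_2 = -11.2776 / 459.3686 = -0.025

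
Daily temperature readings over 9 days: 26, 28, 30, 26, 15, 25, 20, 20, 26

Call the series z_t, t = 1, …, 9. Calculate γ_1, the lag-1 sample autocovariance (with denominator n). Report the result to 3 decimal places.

Mean z̄ = (26 + 28 + 30 + 26 + 15 + 25 + 20 + 20 + 26)/9 = 24.0000
Σ_{t=1}^{8}(z_t−z̄)(z_{t+1}−z̄) = 21.0000
γ_1 = 21.0000 / 9 = 2.333

2.333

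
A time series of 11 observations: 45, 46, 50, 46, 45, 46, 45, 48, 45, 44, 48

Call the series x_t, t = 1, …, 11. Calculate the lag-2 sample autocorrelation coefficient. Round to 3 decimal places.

-0.399

Mean x̄ = (45 + 46 + 50 + 46 + 45 + 46 + 45 + 48 + 45 + 44 + 48)/11 = 46.1818
Numerator Σ_{t=1}^{9}(x_t−x̄)(x_{t+2}−x̄) = -12.6116
Denominator Σ(x_t−x̄)² = 31.6364
r_2 = -12.6116 / 31.6364 = -0.399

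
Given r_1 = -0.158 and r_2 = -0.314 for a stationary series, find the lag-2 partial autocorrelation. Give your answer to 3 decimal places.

-0.348

φ_{22} = (r_2 − r_1²) / (1 − r_1²)
r_1² = (-0.158)² = 0.024964
Numerator = -0.314 − 0.0250 = -0.3390; denominator = 1 − 0.0250 = 0.9750
φ_{22} = -0.3390 / 0.9750 = -0.348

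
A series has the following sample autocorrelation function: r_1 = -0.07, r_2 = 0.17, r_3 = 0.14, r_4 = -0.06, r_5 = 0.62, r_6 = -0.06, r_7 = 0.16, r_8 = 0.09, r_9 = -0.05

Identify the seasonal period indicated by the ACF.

5

The largest autocorrelation is r_5 = 0.62; the remaining lags stay at or below 0.17.
The dominant spike at lag 5 indicates a seasonal period of 5.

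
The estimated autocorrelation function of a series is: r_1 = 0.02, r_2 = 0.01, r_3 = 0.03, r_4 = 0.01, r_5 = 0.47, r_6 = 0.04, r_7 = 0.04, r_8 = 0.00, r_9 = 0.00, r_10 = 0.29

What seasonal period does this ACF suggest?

5

The largest autocorrelation is r_5 = 0.47, with a weaker echo at lag 10 (0.29); the remaining lags stay at or below 0.04.
The dominant spike at lag 5 indicates a seasonal period of 5.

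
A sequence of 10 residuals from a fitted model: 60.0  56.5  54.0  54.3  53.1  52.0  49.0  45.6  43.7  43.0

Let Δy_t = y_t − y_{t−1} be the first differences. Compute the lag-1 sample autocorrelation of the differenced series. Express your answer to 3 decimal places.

First differences Δy: -3.5, -2.5, 0.3, -1.2, -1.1, -3.0, -3.4, -1.9, -0.7
Mean of differences = -1.8889
Numerator Σ(Δy_t−Δȳ)(Δy_{t+1}−Δȳ) = 2.5043
Denominator Σ(Δy_t−Δȳ)² = 13.7889
r_1(Δy) = 2.5043 / 13.7889 = 0.182

0.182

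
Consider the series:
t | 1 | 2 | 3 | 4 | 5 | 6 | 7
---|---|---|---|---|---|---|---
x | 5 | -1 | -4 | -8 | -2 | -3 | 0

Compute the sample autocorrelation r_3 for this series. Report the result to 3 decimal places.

Mean x̄ = (5 − 1 − 4 − 8 − 2 − 3 + 0)/7 = -1.8571
Deviations from mean: 6.8571, 0.8571, -2.1429, -6.1429, -0.1429, -1.1429, 1.8571
Σ(x_t−x̄)(x_{t+3}−x̄) = (-42.1224) + (-0.1224) + (2.4490) + (-11.4082) = -51.2041
Denominator Σ(x_t−x̄)² = 94.8571
r_3 = -51.2041 / 94.8571 = -0.540

-0.540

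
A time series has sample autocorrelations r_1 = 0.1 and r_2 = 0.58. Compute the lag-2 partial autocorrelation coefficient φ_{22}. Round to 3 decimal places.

0.576

φ_{22} = (r_2 − r_1²) / (1 − r_1²)
r_1² = (0.1)² = 0.01
Numerator = 0.58 − 0.0100 = 0.5700; denominator = 1 − 0.0100 = 0.9900
φ_{22} = 0.5700 / 0.9900 = 0.576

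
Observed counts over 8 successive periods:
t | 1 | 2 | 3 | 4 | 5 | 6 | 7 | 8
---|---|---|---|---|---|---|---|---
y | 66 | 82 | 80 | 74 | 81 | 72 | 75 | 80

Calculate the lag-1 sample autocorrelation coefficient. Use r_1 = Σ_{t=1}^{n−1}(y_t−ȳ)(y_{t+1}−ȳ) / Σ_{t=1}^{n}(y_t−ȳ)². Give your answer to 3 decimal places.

Mean ȳ = (66 + 82 + 80 + 74 + 81 + 72 + 75 + 80)/8 = 76.2500
Deviations from mean: -10.2500, 5.7500, 3.7500, -2.2500, 4.7500, -4.2500, -1.2500, 3.7500
Σ(y_t−ȳ)(y_{t+1}−ȳ) = (-58.9375) + (21.5625) + (-8.4375) + (-10.6875) + (-20.1875) + (5.3125) + (-4.6875) = -76.0625
Denominator Σ(y_t−ȳ)² = 213.5000
r_1 = -76.0625 / 213.5000 = -0.356

-0.356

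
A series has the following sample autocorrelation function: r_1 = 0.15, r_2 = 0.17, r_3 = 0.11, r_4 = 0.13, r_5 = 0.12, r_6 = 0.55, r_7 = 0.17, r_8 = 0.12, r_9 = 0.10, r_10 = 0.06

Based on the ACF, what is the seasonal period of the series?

The largest autocorrelation is r_6 = 0.55; the remaining lags stay at or below 0.17.
The dominant spike at lag 6 indicates a seasonal period of 6.

6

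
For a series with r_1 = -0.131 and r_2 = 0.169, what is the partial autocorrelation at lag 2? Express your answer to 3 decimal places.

φ_{22} = (r_2 − r_1²) / (1 − r_1²)
r_1² = (-0.131)² = 0.017161
Numerator = 0.169 − 0.0172 = 0.1518; denominator = 1 − 0.0172 = 0.9828
φ_{22} = 0.1518 / 0.9828 = 0.154

0.154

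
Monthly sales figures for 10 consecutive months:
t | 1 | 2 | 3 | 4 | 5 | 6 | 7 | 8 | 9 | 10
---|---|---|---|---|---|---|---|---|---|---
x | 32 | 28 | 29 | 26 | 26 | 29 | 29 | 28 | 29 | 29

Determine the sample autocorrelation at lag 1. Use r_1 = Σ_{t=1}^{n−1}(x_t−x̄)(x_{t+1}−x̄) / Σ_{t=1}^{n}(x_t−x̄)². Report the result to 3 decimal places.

Mean x̄ = (32 + 28 + 29 + 26 + 26 + 29 + 29 + 28 + 29 + 29)/10 = 28.5000
Numerator Σ_{t=1}^{9}(x_t−x̄)(x_{t+1}−x̄) = 1.7500
Denominator Σ(x_t−x̄)² = 26.5000
r_1 = 1.7500 / 26.5000 = 0.066

0.066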